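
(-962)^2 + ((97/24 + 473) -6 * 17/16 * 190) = 22193035/24 = 924709.79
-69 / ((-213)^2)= -23/15123 = 0.00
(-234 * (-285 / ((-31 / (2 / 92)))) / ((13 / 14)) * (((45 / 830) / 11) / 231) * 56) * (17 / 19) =-385560/7160659 = -0.05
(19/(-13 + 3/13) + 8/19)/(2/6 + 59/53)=-107007/145084 = -0.74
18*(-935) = -16830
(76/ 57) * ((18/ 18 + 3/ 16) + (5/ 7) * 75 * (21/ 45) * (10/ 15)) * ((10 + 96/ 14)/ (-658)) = -50563/82908 = -0.61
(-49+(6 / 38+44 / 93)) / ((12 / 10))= -213670/5301 = -40.31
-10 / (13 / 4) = -40/13 = -3.08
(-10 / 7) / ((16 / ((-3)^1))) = 15/56 = 0.27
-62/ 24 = -31/12 = -2.58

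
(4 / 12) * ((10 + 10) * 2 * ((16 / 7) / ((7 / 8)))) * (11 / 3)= 56320/441 = 127.71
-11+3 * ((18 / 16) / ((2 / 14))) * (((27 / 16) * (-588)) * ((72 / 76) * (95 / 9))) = -3750881/16 = -234430.06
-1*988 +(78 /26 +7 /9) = -8858/9 = -984.22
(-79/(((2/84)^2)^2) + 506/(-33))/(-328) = 368735999/492 = 749463.41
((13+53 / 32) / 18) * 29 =13601/576 = 23.61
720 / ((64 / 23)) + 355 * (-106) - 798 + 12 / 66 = -1679439/44 = -38169.07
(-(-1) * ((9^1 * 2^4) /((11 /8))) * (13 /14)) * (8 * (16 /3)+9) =386880/77 = 5024.42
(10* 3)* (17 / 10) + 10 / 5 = 53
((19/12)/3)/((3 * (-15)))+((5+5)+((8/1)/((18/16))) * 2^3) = 108341/1620 = 66.88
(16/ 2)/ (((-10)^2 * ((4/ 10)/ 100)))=20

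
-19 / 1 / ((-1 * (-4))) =-19/4 = -4.75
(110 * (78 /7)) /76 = 2145/133 = 16.13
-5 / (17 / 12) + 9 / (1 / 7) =1011/17 = 59.47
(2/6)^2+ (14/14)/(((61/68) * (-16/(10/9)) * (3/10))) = -242/1647 = -0.15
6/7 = 0.86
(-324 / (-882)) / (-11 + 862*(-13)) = -6/183211 = 0.00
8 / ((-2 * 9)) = -0.44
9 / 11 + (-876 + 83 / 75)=-721112/825 = -874.08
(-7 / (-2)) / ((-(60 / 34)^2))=-2023/1800 = -1.12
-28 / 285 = -0.10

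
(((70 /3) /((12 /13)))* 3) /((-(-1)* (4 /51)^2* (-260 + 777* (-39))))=-0.40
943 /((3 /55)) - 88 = 51601/3 = 17200.33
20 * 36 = 720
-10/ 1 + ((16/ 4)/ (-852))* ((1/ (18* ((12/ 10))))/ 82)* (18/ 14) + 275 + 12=406398883/1467144 = 277.00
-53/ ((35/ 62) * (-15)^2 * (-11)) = 3286/86625 = 0.04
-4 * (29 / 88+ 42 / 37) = -4769/814 = -5.86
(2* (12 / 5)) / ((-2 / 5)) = -12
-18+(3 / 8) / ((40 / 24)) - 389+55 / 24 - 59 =-27809/60 = -463.48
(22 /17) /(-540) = -11/4590 = 0.00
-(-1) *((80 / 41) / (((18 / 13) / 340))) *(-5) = -2395.66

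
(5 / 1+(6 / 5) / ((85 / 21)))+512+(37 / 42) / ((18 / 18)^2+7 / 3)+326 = 10038373/11900 = 843.56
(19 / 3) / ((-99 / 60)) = -380/99 = -3.84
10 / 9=1.11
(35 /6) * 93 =1085/2 = 542.50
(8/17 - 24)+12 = -196/17 = -11.53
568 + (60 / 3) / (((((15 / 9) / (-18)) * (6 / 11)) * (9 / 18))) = -224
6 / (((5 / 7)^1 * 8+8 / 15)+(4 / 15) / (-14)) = 105/109 = 0.96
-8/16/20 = -0.02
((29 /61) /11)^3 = 24389/302111711 = 0.00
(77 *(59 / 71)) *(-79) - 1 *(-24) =-357193/71 = -5030.89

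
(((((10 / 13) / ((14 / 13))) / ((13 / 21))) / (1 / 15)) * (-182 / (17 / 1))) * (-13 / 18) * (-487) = -65172.06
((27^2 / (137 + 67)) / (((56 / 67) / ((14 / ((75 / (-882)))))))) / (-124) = 2393307/421600 = 5.68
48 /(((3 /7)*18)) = 6.22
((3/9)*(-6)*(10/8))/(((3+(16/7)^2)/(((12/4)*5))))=-3675/806 = -4.56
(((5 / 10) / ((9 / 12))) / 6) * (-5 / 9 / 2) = -5/162 = -0.03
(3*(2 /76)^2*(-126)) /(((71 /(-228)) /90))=75.66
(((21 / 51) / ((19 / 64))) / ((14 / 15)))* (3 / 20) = 72/323 = 0.22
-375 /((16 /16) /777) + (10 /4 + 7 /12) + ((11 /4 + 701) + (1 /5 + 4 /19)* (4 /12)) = -165680777/570 = -290668.03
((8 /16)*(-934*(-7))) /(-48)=-3269/48 = -68.10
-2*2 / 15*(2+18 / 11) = -32/33 = -0.97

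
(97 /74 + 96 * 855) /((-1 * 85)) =-6074017/6290 = -965.66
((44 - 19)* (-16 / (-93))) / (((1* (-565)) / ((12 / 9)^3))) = -5120/283743 = -0.02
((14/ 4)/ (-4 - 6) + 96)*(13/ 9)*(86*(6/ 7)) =1069367/105 = 10184.45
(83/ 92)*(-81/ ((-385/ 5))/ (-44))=-6723/311696 = -0.02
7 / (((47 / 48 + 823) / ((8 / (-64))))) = -42/39551 = 0.00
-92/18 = -46/9 = -5.11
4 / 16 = 1/4 = 0.25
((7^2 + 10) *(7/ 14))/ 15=59/30 = 1.97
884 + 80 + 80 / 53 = 51172/53 = 965.51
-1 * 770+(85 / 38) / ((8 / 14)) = -116445/152 = -766.09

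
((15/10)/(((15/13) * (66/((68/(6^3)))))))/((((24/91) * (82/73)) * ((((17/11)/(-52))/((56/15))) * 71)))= -0.04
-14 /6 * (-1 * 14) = 98/3 = 32.67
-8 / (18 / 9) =-4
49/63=7/9 = 0.78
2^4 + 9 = 25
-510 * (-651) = 332010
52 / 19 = 2.74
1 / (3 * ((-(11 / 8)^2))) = -64/363 = -0.18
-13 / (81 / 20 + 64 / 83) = -21580/8003 = -2.70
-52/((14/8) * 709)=-208/4963 = -0.04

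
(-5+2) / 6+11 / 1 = 21/2 = 10.50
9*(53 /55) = 477/55 = 8.67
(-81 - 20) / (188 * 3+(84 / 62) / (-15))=-15655/87406 = -0.18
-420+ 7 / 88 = -36953/88 = -419.92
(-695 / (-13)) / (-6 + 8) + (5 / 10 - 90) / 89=29764/1157 = 25.73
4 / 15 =0.27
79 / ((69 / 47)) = 3713/69 = 53.81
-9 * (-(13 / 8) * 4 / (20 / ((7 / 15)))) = 273/200 = 1.36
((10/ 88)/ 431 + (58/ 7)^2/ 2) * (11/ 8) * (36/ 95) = 17.89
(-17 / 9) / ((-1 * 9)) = 17/81 = 0.21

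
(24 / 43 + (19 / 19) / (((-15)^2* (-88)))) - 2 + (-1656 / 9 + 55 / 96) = -629589847/3405600 = -184.87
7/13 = 0.54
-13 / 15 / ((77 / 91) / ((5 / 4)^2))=-845/528 = -1.60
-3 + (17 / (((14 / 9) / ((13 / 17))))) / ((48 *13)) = -669/224 = -2.99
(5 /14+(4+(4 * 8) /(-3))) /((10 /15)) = -265/28 = -9.46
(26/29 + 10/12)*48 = 2408/29 = 83.03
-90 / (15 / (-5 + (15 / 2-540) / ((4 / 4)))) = 3225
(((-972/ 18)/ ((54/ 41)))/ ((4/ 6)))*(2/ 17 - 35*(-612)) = -22394733/17 = -1317337.24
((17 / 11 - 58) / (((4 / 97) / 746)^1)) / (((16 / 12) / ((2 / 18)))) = -7489467/88 = -85107.58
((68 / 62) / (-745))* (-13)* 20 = 1768/4619 = 0.38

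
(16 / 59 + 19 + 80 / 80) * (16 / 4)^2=19136/59 = 324.34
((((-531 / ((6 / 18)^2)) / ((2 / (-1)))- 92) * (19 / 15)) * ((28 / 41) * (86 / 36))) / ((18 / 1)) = 5255761/19926 = 263.76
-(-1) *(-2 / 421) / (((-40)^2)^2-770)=-1/538717915 = 0.00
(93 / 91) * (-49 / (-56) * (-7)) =-651/104 = -6.26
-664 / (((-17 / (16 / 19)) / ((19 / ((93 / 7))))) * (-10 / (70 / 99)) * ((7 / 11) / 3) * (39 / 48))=-1189888/61659 = -19.30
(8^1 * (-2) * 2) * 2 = -64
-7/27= -0.26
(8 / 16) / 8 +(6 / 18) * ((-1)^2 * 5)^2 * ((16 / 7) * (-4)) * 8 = -204779/336 = -609.46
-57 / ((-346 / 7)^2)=-2793/119716 = -0.02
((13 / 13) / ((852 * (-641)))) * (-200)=50/136533 = 0.00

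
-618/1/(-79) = 7.82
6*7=42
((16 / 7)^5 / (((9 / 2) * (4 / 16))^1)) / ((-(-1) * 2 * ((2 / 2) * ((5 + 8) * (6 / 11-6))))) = -11534336/29496285 = -0.39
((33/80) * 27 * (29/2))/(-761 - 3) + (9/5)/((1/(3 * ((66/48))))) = 881793/122240 = 7.21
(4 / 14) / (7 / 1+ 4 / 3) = 6/175 = 0.03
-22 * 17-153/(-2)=-595/2 = -297.50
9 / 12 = 0.75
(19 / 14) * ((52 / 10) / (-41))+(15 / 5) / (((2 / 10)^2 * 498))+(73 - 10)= 15002103/238210 = 62.98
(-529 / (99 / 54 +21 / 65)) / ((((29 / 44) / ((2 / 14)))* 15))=-605176/170723 = -3.54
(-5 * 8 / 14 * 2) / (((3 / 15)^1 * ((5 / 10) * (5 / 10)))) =-800/7 = -114.29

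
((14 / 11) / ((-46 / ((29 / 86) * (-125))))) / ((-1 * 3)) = -25375/65274 = -0.39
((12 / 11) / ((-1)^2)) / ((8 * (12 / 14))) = 7/44 = 0.16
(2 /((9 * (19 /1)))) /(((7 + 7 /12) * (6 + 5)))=8/57057 = 0.00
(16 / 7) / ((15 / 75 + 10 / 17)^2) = 115600/31423 = 3.68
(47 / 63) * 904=42488/63 = 674.41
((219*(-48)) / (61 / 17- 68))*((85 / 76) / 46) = 1734/437 = 3.97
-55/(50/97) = -1067/10 = -106.70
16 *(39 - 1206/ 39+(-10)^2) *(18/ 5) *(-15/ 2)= -606960/13 = -46689.23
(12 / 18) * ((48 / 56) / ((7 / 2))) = 8/49 = 0.16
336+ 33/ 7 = 2385/7 = 340.71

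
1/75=0.01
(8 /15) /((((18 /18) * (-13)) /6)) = -16/65 = -0.25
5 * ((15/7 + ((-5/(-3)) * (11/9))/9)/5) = 4030/1701 = 2.37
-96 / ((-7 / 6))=576/7 = 82.29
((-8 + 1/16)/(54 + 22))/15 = -127/18240 = -0.01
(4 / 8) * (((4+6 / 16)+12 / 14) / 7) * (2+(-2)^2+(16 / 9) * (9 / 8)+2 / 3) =3.24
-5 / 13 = -0.38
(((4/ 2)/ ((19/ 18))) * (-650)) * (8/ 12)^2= -10400/19 = -547.37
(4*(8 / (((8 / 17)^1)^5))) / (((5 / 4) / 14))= 9938999/640 = 15529.69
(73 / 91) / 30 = 73/2730 = 0.03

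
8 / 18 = 4/9 = 0.44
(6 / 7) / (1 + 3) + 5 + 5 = 10.21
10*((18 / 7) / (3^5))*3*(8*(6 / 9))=320/189 = 1.69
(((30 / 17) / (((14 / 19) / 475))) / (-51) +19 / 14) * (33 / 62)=-2797047/250852 = -11.15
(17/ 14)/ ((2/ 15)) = 9.11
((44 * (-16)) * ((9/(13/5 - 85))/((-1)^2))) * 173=1370160/103 = 13302.52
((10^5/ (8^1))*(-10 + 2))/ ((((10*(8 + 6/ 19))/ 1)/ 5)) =-475000/79 = -6012.66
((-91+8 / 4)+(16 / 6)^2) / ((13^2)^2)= -737/257049 = 0.00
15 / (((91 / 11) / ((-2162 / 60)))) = -65.34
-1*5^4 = -625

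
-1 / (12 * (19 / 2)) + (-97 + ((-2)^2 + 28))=-7411/114 = -65.01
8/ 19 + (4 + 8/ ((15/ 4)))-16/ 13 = 5.32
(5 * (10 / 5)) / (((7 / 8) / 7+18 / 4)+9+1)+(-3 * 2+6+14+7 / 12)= 7145/468 = 15.27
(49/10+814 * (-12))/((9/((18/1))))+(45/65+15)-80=-1273383/65 = -19590.51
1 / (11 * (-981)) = -1/10791 = 0.00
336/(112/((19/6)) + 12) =7.09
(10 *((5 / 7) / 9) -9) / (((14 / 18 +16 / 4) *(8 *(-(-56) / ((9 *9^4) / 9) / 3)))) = -10176111/134848 = -75.46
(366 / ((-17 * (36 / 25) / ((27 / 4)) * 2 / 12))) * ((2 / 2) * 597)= -361492.28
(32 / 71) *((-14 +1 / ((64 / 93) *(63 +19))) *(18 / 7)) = -660411/40754 = -16.20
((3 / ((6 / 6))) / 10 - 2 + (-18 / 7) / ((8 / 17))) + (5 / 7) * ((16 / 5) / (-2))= -1163/140 = -8.31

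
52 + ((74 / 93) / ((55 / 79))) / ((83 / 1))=22082186/424545 = 52.01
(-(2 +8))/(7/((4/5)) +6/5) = -1.01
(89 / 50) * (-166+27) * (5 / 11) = -12371/110 = -112.46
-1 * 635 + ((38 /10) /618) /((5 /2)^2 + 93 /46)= -746597201/1175745 = -635.00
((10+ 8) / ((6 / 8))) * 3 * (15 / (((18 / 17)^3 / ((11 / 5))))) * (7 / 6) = 378301/162 = 2335.19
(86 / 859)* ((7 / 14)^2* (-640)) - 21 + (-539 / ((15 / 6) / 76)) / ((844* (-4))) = -58298871/1812490 = -32.17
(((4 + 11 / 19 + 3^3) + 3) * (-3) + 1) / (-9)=1952/171 = 11.42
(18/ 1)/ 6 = 3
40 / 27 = 1.48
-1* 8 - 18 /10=-49/5 = -9.80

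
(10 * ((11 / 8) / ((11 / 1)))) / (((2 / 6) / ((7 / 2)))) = 105/8 = 13.12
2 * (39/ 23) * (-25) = -84.78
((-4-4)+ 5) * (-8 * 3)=72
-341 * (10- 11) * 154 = 52514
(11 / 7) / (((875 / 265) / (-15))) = -1749/245 = -7.14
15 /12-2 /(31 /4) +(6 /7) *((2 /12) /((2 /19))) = 2039/868 = 2.35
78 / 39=2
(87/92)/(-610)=-87/56120 = 0.00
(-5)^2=25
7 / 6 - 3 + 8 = 37/6 = 6.17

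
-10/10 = -1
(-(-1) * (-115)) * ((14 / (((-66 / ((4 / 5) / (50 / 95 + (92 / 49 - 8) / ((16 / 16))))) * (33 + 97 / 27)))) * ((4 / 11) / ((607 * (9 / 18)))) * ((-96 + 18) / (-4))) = -426006/191329435 = 0.00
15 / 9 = 5/3 = 1.67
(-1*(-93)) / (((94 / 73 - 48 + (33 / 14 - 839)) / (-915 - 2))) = 87157182/902789 = 96.54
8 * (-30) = -240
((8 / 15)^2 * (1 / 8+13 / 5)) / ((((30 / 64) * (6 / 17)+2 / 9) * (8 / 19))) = 563312/118625 = 4.75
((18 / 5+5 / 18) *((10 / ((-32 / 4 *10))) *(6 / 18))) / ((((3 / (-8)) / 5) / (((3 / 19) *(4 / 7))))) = 0.19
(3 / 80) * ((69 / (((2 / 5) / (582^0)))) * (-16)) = -207/2 = -103.50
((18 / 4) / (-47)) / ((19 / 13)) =-0.07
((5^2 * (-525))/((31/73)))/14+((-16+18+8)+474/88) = -2990263/1364 = -2192.27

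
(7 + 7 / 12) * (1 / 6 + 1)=8.85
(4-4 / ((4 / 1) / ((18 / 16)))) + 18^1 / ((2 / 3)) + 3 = 263/8 = 32.88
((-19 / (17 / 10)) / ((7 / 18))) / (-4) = 855/119 = 7.18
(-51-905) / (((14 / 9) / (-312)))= 1342224/7 = 191746.29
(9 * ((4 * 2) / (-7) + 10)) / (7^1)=11.39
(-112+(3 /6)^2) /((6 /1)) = -149/8 = -18.62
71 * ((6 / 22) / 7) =213/77 = 2.77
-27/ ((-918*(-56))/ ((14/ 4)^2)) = -0.01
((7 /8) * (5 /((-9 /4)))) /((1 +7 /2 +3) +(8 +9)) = -5/63 = -0.08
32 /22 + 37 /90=1847/990 = 1.87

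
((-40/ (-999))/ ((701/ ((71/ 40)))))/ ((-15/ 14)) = -994/10504485 = 0.00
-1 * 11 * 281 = -3091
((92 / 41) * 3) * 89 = 24564/41 = 599.12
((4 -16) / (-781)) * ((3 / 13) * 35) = 1260/10153 = 0.12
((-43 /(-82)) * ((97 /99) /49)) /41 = 4171/16309062 = 0.00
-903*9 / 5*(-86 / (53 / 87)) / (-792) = -3378123/11660 = -289.72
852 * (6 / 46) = 2556/23 = 111.13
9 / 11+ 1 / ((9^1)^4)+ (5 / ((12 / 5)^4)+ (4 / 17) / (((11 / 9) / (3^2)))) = 848559079/314088192 = 2.70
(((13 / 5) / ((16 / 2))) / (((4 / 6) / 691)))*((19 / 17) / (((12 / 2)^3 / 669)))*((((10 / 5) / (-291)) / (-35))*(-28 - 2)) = -38060971/5540640 = -6.87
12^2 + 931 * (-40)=-37096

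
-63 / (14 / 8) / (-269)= 36/269 = 0.13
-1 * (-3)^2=-9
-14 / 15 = -0.93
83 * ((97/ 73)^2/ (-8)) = -780947/42632 = -18.32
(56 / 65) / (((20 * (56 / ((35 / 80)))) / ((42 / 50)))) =147/520000 = 0.00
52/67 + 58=3938/67 = 58.78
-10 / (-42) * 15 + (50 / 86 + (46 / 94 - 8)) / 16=177593/56588 = 3.14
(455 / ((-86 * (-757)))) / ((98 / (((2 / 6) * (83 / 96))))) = 5395/262491264 = 0.00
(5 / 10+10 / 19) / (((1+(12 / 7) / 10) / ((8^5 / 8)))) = 2795520/779 = 3588.60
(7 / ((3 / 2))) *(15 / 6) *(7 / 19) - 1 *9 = -4.70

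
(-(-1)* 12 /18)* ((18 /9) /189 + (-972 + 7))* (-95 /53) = 34652770/30051 = 1153.13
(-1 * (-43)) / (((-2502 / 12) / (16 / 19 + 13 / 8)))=-5375/10564 = -0.51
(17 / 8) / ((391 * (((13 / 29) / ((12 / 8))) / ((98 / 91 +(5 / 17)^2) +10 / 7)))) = 5930529/125814416 = 0.05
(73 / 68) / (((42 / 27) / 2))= 657/476 = 1.38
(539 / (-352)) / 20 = -0.08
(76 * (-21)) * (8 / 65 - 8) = 817152/65 = 12571.57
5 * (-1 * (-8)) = 40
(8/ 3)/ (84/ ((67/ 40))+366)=268/41823 = 0.01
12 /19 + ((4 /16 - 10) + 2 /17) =-11629/1292 = -9.00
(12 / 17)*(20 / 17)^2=4800/4913 = 0.98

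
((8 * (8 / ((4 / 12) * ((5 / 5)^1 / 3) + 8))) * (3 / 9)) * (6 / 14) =576/511 = 1.13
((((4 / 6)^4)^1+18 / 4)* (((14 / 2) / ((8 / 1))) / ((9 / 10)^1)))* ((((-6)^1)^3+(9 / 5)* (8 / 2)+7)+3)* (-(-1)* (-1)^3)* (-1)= -2647519/2916 = -907.93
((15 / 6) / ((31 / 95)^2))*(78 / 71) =1759875/68231 = 25.79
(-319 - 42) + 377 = 16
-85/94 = -0.90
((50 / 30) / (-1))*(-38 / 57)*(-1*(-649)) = 721.11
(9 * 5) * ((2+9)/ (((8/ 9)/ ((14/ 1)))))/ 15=2079/4 = 519.75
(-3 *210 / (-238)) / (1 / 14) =630/17 = 37.06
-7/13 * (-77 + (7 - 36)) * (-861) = -638862/13 = -49143.23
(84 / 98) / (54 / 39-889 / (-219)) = 17082/108493 = 0.16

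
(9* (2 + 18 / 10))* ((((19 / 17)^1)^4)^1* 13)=289703583/417605 = 693.73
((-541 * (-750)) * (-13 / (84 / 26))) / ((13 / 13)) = -1632660.71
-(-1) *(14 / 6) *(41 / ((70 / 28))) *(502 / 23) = 288148/345 = 835.21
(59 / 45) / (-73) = -59/3285 = -0.02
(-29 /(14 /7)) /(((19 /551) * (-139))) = 841/278 = 3.03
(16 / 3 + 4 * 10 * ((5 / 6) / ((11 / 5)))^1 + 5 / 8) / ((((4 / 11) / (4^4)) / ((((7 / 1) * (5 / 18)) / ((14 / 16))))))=891680/27 = 33025.19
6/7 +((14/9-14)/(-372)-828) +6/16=-38750695/46872 = -826.73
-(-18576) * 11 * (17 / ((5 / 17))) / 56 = 7381638/35 = 210903.94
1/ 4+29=117/4 = 29.25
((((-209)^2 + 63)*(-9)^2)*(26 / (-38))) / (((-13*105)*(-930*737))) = -196848/75966275 = 0.00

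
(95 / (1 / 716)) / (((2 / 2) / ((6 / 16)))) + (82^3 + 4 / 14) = 8076261/14 = 576875.79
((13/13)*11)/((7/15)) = 165/7 = 23.57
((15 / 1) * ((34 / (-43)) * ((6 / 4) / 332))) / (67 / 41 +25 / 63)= -1975995/74891896 = -0.03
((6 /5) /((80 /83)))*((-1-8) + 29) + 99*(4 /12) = 579/10 = 57.90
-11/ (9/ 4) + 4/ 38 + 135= 22267/171 = 130.22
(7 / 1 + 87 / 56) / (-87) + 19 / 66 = 0.19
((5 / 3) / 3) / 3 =5/27 = 0.19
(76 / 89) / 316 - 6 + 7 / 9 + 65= 3782849/63279 = 59.78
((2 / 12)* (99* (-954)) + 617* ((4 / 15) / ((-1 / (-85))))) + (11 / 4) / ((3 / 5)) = -21013/12 = -1751.08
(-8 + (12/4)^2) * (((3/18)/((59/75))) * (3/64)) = 75/7552 = 0.01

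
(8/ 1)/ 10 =4/5 = 0.80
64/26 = 32/13 = 2.46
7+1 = 8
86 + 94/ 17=1556/17 = 91.53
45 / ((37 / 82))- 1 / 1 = 3653/37 = 98.73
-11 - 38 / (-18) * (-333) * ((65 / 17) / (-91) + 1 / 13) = -54979/1547 = -35.54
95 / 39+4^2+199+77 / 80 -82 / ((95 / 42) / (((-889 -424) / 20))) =770160917/296400 = 2598.38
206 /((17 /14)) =2884/17 = 169.65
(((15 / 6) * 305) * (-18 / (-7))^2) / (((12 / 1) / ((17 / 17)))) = 41175/98 = 420.15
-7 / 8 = -0.88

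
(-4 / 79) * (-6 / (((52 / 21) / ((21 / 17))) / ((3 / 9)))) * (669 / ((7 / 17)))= 84294/1027 = 82.08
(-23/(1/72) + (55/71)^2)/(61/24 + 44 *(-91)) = 200276904/484112435 = 0.41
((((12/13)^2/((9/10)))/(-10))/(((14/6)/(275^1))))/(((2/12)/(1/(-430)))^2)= -4752/2187367 = 0.00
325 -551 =-226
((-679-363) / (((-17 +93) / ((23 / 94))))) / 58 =-11983/207176 = -0.06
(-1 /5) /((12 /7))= -7/60 = -0.12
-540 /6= -90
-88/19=-4.63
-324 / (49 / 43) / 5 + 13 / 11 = -150067/2695 = -55.68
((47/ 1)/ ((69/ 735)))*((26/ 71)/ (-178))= -149695/145337 = -1.03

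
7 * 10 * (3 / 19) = 210/19 = 11.05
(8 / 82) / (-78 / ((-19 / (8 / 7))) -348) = -133/468015 = 0.00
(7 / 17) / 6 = 7/102 = 0.07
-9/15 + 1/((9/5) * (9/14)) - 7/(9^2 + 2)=6046/33615 = 0.18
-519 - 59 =-578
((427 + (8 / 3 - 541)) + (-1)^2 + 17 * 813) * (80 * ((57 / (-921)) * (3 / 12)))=-15630160/921 = -16970.86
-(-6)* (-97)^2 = 56454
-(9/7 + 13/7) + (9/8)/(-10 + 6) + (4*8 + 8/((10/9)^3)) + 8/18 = 8782789/252000 = 34.85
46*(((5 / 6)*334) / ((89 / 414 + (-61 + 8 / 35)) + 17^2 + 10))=53.70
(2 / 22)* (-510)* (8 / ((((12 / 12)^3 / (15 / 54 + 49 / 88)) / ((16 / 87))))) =-1797920/31581 = -56.93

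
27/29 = 0.93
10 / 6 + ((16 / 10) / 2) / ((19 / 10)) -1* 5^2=-1306/57 = -22.91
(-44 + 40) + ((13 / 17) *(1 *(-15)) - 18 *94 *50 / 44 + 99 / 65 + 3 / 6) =-47068409/24310 = -1936.17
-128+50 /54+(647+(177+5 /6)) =37679/54 = 697.76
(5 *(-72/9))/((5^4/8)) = -64/125 = -0.51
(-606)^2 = 367236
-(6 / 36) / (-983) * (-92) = -46/2949 = -0.02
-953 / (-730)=953/730 = 1.31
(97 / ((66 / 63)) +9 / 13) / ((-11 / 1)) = -26679/3146 = -8.48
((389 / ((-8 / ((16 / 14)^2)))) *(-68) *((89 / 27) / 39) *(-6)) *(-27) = 37667648/637 = 59132.89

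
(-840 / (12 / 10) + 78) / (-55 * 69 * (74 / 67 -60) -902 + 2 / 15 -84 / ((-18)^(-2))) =-312555/98183797 = 0.00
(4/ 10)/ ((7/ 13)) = 26/35 = 0.74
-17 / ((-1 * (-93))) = -17/93 = -0.18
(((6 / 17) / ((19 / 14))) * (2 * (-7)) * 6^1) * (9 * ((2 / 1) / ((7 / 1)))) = -18144/323 = -56.17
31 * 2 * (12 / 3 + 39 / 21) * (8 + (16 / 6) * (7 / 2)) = 132184/21 = 6294.48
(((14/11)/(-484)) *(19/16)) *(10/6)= -665/127776 = -0.01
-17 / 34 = -1/2 = -0.50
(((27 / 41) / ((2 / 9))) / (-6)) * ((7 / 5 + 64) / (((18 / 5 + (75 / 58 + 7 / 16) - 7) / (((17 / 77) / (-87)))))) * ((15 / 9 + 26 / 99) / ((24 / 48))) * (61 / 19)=-518143272/851818583 = -0.61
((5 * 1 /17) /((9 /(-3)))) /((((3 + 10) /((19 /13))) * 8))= -95/68952 = 0.00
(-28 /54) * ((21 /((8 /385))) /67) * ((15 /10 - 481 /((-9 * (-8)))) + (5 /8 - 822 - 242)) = 8357.50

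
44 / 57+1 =101/57 = 1.77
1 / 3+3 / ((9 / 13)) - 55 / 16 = 59/48 = 1.23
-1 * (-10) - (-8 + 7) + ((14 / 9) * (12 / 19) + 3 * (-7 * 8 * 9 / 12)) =-6499/57 = -114.02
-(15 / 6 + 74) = -153/2 = -76.50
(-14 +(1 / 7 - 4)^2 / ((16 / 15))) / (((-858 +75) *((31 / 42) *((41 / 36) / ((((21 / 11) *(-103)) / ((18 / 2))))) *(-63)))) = 103/3738042 = 0.00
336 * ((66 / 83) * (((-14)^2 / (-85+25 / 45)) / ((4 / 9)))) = -11002068/7885 = -1395.32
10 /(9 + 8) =0.59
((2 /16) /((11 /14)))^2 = 49/1936 = 0.03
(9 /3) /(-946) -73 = -69061/946 = -73.00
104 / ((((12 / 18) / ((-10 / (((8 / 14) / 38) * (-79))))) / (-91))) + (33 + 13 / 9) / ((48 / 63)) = -119452.77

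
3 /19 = 0.16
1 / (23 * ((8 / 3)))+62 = 11411/184 = 62.02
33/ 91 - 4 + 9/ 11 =-2822/1001 = -2.82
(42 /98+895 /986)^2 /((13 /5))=425318645/619288852 = 0.69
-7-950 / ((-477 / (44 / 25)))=-1667/477 = -3.49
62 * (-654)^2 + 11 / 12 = 318220715/12 = 26518392.92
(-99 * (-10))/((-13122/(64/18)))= -1760/6561 = -0.27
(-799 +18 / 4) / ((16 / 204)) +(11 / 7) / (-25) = -14181913/1400 = -10129.94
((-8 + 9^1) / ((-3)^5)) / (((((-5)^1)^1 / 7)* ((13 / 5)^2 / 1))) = 35/41067 = 0.00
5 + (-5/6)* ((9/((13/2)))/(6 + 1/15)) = 5690/1183 = 4.81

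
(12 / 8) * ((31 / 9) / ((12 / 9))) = 31/8 = 3.88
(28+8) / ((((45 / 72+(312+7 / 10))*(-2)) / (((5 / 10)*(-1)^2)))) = -360/12533 = -0.03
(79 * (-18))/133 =-1422/133 = -10.69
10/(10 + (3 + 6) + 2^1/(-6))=15/28 = 0.54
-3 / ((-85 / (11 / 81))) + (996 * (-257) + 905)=-585378754/2295 = -255067.00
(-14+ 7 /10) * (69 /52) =-9177/520 = -17.65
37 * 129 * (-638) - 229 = -3045403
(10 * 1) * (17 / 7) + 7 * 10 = 660/7 = 94.29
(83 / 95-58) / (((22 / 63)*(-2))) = 341901/4180 = 81.79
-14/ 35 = -2/5 = -0.40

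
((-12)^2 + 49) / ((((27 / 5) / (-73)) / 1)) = -70445/27 = -2609.07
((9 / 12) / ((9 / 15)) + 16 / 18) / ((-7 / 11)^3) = -14641/1764 = -8.30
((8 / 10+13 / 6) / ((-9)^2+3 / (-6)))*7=89/345 = 0.26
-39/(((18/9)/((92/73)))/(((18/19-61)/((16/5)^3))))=127934625/2840576 = 45.04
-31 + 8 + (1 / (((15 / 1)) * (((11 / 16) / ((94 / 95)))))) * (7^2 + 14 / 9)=-512081/28215 = -18.15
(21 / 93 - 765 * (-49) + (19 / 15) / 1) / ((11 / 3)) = 17431219/1705 = 10223.59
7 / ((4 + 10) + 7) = 1/3 = 0.33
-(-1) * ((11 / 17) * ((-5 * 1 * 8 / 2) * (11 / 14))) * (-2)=2420/119 = 20.34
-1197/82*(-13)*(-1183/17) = -18408663/1394 = -13205.64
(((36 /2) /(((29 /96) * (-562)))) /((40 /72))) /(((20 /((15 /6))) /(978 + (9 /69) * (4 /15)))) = -109324728/4685675 = -23.33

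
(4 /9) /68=1/153 = 0.01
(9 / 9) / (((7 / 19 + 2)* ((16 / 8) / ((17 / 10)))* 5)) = 323/4500 = 0.07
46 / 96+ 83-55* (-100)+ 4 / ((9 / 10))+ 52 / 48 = 804817/144 = 5589.01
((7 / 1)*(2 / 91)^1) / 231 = 2/3003 = 0.00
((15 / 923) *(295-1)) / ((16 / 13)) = 2205/568 = 3.88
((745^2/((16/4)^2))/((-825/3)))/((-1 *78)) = 22201/13728 = 1.62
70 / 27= 2.59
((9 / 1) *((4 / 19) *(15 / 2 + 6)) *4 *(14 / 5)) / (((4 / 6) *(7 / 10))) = 11664/19 = 613.89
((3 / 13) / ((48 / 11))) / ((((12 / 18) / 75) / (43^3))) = 196779825/416 = 473028.43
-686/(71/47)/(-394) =1.15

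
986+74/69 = 68108/69 = 987.07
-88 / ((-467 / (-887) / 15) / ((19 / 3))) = -7415320/467 = -15878.63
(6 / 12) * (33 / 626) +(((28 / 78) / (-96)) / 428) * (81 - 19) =3237095/125390304 = 0.03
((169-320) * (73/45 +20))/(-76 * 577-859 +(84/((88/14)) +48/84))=11313071/154875330 = 0.07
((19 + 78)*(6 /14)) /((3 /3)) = 291/7 = 41.57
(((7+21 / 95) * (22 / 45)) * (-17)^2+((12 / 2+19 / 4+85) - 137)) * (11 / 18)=184150747/307800 = 598.28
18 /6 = 3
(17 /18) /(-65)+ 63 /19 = 73387/22230 = 3.30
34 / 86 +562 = 24183/43 = 562.40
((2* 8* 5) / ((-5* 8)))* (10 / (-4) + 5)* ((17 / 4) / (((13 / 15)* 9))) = -2.72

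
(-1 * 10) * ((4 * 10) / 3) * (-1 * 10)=4000/3 = 1333.33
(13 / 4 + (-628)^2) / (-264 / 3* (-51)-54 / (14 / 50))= 11042843/120264 = 91.82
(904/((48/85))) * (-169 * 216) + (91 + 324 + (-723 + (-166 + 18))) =-58437276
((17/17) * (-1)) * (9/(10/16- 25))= 24/65 = 0.37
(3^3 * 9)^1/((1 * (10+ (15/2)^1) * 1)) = 486/35 = 13.89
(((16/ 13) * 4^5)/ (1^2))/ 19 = 16384/247 = 66.33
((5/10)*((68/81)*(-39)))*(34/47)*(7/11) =-105196/13959 = -7.54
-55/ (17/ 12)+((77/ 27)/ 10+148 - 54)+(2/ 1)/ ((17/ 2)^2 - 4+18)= 1171507/21114 = 55.48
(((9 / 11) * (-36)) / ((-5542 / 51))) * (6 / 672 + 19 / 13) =520263/1305304 = 0.40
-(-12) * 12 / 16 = 9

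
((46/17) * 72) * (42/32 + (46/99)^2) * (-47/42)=-259090837/777546 = -333.22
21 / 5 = 4.20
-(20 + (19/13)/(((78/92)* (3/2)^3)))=-280772/13689 = -20.51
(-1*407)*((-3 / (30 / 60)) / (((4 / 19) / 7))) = 162393/2 = 81196.50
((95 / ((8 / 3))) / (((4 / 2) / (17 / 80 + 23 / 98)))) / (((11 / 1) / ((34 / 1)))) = 1698657/68992 = 24.62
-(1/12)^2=-1/144 = -0.01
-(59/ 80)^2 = -3481/6400 = -0.54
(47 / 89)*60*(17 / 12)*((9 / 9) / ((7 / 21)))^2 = 403.99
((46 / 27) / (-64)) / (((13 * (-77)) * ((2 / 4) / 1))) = 23/432432 = 0.00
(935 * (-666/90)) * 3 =-20757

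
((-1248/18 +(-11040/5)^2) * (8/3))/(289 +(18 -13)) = 58502336/1323 = 44219.45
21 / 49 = 3/7 = 0.43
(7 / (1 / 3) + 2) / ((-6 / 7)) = -161/6 = -26.83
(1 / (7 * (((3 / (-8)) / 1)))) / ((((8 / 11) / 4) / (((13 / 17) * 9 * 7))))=-1716/17 = -100.94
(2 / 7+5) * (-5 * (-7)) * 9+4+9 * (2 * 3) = 1723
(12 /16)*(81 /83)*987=239841/332 = 722.41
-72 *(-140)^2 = -1411200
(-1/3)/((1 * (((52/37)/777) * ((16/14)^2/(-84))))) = 11852.05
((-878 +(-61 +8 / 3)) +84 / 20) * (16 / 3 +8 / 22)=-2628616/495 = -5310.34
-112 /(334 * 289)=-56/48263 = 0.00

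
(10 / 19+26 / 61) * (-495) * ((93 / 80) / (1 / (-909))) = 498250.43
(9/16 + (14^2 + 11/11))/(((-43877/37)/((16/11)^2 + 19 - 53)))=7779657/1464584 = 5.31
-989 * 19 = -18791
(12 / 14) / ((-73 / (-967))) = 5802/511 = 11.35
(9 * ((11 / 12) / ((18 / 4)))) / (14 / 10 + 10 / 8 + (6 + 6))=110/879 = 0.13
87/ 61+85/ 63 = 10666/3843 = 2.78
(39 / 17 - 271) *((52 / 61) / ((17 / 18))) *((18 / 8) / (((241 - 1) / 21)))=-4208841/88145 = -47.75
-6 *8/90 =-8/15 = -0.53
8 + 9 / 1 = 17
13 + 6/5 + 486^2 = 1181051/5 = 236210.20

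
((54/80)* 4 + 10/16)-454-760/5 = -24107/40 = -602.68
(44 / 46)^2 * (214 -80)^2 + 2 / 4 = 17381937/1058 = 16429.05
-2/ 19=-0.11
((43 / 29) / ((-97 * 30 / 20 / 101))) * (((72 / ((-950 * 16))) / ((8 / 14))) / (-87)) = -30401/309992600 = 0.00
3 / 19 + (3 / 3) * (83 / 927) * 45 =8194/1957 = 4.19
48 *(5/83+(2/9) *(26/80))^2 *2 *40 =62663056/930015 = 67.38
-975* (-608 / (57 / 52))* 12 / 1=6489600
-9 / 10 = -0.90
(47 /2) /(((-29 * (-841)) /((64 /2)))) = 752/24389 = 0.03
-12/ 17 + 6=90/17 = 5.29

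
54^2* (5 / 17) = 857.65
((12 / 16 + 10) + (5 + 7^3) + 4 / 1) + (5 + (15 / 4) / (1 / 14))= 1681/4 = 420.25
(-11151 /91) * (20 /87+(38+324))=-16733934/377 = -44387.09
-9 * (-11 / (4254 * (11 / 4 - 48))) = -66/128329 = 0.00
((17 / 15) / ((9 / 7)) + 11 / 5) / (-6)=-208/405 = -0.51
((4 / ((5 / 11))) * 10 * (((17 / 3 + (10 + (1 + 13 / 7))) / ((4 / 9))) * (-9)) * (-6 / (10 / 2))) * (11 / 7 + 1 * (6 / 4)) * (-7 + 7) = 0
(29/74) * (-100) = -1450/37 = -39.19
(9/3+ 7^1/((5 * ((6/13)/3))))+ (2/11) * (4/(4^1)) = 1351/110 = 12.28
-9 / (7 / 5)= -45/7 = -6.43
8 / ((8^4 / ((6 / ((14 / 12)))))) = 0.01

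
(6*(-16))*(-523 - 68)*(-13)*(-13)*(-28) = -268474752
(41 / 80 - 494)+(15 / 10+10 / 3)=-117277/240 = -488.65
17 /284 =0.06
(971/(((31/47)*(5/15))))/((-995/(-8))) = 1095288/30845 = 35.51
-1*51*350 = -17850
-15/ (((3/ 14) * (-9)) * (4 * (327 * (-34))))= -35/200124 = 0.00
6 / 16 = 3/8 = 0.38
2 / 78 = 1/39 = 0.03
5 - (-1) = 6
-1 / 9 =-0.11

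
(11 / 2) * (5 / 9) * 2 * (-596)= -32780/9 = -3642.22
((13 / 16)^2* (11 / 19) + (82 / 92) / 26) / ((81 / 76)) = 201899/516672 = 0.39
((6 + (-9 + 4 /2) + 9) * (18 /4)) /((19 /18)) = 648/19 = 34.11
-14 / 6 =-7/3 = -2.33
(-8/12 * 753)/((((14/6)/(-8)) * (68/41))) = 123492/119 = 1037.75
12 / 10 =6/5 = 1.20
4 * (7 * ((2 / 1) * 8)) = 448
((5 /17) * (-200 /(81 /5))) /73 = -5000/100521 = -0.05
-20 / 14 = -10/7 = -1.43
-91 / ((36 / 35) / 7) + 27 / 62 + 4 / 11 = -7592785/12276 = -618.51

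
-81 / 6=-27/2 = -13.50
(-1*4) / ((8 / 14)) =-7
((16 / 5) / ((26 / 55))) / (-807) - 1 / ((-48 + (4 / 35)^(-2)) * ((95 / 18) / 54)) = -166976552/455466765 = -0.37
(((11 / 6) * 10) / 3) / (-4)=-55/36 = -1.53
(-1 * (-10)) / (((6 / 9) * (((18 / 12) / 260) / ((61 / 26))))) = 6100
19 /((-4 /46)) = -218.50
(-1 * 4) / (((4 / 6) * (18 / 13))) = -13/3 = -4.33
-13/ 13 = -1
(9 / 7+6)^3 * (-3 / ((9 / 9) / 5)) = -1989765/343 = -5801.06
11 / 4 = 2.75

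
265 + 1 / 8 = 2121/8 = 265.12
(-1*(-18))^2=324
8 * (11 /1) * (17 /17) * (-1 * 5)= -440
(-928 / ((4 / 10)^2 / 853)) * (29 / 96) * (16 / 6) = -35868650/9 = -3985405.56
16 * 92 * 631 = 928832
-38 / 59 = -0.64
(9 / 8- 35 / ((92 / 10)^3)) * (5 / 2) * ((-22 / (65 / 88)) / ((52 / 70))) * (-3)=667825620/2056223 = 324.78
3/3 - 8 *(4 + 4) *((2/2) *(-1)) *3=193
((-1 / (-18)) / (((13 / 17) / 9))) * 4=34/13 = 2.62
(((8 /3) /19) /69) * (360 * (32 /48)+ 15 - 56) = 1592/3933 = 0.40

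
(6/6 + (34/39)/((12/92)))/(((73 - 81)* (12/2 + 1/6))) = -899/5772 = -0.16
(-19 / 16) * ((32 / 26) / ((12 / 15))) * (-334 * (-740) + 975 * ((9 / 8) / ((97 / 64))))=-571062100/1261 = -452864.47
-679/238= -97/34 = -2.85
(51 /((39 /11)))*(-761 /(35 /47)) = -6688429/455 = -14699.84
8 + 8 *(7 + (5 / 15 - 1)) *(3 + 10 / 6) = 2200/9 = 244.44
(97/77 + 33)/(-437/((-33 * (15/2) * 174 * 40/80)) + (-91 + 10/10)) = -5163885/13562416 = -0.38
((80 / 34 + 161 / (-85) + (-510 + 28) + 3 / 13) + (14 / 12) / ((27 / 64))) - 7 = -43458703/89505 = -485.54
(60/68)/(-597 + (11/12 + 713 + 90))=180/42211 = 0.00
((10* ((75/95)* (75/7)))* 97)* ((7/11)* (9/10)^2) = 1767825/418 = 4229.25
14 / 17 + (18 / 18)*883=15025/17 = 883.82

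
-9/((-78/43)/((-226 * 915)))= -1025996.54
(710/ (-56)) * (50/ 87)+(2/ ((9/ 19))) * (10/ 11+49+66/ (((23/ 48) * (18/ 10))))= 486759311/924462 = 526.53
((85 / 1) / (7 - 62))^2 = 289/121 = 2.39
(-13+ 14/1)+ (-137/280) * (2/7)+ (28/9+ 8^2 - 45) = 202607/8820 = 22.97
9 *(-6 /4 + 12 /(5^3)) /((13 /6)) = -729/125 = -5.83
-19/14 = -1.36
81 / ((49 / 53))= 4293/49 = 87.61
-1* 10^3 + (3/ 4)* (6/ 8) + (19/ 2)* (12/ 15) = -79347/80 = -991.84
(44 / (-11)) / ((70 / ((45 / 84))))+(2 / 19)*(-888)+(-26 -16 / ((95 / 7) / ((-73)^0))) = -1123561/9310 = -120.68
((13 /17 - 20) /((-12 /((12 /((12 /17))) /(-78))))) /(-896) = 109/279552 = 0.00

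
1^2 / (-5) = -1/5 = -0.20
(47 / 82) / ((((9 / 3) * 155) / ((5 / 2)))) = 47/15252 = 0.00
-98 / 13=-7.54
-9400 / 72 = -1175/9 = -130.56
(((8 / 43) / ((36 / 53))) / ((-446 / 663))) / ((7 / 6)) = -0.35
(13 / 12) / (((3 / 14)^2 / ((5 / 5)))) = 23.59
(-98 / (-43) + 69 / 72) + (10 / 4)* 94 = 245861/1032 = 238.24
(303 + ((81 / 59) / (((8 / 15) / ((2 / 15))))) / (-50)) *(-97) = -346805943/11800 = -29390.33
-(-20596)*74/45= 1524104/45 = 33868.98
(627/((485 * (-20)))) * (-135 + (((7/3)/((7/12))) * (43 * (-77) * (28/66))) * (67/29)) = 238489273/281300 = 847.81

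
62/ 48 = 31/24 = 1.29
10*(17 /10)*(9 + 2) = 187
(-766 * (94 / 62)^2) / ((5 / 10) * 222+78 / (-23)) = -38918162/2378475 = -16.36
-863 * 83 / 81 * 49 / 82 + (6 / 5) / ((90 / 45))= -527.83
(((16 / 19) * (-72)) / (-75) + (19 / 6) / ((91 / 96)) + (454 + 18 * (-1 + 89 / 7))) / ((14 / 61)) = 881992717/302575 = 2914.96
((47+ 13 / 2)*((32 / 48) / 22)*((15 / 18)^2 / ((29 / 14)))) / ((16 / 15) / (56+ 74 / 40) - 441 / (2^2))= -4332965/878787261 = 0.00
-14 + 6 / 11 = -148/11 = -13.45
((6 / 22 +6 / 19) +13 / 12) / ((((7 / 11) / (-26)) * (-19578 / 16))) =2396/42921 = 0.06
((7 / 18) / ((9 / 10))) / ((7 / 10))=50/81 = 0.62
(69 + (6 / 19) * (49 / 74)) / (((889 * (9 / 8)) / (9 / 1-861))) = -36847296/624967 = -58.96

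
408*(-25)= -10200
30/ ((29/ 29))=30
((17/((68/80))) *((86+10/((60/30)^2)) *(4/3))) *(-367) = -866120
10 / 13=0.77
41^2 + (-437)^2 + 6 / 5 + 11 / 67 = 64538207/335 = 192651.36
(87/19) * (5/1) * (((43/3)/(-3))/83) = -6235/4731 = -1.32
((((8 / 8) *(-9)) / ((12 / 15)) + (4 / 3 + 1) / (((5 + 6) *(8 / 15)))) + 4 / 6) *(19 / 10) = -19.35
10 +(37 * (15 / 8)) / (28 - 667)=16855/1704 = 9.89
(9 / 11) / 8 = 9/88 = 0.10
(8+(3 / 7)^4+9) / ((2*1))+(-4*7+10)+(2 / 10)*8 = -94637/12005 = -7.88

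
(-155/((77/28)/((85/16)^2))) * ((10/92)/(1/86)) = -14869.88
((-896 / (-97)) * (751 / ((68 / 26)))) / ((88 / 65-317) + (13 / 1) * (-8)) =-284298560/44979773 = -6.32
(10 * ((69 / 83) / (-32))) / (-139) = 345/184592 = 0.00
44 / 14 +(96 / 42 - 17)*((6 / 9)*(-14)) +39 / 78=5921/42 = 140.98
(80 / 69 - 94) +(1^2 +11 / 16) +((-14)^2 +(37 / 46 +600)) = 779039/1104 = 705.65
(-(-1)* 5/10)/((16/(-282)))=-141/16 = -8.81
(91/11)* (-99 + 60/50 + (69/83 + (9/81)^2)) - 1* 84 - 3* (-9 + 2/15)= -317810528/369765 = -859.49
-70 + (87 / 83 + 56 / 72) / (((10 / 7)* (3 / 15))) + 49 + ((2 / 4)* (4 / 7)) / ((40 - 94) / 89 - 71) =-486972809/33324417 = -14.61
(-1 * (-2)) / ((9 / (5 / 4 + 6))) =29/18 = 1.61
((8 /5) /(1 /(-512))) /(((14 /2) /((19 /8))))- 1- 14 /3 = -283.61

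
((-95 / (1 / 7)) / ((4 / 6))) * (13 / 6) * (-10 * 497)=10741412.50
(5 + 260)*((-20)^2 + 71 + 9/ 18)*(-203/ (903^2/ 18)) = -7246955/12943 = -559.91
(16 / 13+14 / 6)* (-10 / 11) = -1390/429 = -3.24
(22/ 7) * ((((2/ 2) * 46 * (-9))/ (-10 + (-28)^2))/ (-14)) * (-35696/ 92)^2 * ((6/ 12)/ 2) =9521908/2107 = 4519.18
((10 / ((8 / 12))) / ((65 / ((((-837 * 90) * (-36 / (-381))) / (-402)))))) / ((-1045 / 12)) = -1084752/23118953 = -0.05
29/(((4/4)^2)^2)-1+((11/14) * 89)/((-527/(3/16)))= 3302407/118048 = 27.98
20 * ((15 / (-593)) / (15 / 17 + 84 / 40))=-17000/100217 = -0.17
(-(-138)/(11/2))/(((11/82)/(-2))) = -45264/121 = -374.08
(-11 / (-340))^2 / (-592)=-121/68435200 = 0.00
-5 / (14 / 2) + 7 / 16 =-31/112 = -0.28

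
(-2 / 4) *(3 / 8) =-3/16 = -0.19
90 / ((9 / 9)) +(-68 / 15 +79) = 2467/15 = 164.47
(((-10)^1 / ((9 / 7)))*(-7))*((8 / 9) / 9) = 5.38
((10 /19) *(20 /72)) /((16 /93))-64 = -57593/912 = -63.15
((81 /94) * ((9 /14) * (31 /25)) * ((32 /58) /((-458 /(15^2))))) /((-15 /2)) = 271188/10924445 = 0.02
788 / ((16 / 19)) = 3743/4 = 935.75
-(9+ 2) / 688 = -11/688 = -0.02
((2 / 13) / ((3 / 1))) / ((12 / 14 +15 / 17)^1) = 238/8073 = 0.03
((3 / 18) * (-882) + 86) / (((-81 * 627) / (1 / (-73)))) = -61/3707451 = 0.00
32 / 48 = 0.67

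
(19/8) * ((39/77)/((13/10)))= 285/308 = 0.93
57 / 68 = 0.84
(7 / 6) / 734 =7/4404 = 0.00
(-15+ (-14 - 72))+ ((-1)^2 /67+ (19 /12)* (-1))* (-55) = -11849/804 = -14.74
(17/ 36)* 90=85/2 = 42.50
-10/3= -3.33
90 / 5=18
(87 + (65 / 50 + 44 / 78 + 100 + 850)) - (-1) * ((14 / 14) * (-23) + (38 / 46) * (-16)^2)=11009261/8970 = 1227.34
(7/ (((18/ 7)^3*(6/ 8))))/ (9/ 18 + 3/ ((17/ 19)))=40817/286497 = 0.14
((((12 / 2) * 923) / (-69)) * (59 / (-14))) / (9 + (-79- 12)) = -54457/13202 = -4.12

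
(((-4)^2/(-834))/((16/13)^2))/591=-169/7886304 = 0.00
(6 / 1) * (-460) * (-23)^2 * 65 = -94902600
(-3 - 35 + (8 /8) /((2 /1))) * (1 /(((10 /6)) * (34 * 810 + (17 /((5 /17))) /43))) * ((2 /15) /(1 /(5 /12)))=-1075/23685556 = 0.00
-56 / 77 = -8/11 = -0.73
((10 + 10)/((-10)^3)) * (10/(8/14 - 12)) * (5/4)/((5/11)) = 77/1600 = 0.05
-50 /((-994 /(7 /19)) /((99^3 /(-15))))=-1617165/1349 = -1198.79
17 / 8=2.12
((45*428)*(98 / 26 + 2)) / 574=193.58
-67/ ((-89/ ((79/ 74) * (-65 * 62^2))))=-661254490/3293 = -200806.10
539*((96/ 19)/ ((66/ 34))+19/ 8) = 407827/152 = 2683.07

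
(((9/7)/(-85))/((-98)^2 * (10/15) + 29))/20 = -27/229610500 = 0.00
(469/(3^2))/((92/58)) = 13601/414 = 32.85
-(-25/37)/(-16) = -25/592 = -0.04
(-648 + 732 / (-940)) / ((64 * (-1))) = 152463/15040 = 10.14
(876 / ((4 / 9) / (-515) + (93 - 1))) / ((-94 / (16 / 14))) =-1015065/8768179 = -0.12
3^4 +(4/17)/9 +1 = 12550/153 = 82.03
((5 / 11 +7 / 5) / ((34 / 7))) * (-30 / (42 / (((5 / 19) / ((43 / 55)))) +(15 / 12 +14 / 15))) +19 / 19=381173/418973 = 0.91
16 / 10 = 1.60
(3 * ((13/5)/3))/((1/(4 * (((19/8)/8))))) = 247/80 = 3.09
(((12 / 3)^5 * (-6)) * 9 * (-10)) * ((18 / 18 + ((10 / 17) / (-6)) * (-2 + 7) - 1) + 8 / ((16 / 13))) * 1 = 56494080/17 = 3323181.18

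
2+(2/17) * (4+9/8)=177/68 = 2.60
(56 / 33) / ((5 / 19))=1064/165 = 6.45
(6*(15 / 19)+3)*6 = 882/19 = 46.42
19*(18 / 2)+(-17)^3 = -4742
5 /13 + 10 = 135/13 = 10.38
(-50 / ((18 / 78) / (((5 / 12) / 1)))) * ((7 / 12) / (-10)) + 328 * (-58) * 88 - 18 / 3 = -1674112.73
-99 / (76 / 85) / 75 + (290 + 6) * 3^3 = 3036399/380 = 7990.52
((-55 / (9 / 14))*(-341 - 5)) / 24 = 66605/54 = 1233.43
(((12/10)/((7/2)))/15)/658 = 2/57575 = 0.00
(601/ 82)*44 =13222/41 = 322.49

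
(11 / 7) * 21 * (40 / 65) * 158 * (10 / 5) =83424/13 = 6417.23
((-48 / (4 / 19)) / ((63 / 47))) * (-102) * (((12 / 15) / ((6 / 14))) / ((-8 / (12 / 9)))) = -242896/45 = -5397.69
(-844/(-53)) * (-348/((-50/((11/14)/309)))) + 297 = 284000761/955325 = 297.28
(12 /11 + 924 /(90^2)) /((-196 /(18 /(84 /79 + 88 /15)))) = -706813/44262680 = -0.02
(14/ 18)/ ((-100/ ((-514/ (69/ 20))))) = 3598/3105 = 1.16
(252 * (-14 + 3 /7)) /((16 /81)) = -69255/4 = -17313.75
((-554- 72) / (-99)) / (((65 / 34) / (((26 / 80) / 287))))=5321/1420650 = 0.00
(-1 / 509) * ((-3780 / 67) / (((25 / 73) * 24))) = 4599/341030 = 0.01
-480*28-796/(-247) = -13436.78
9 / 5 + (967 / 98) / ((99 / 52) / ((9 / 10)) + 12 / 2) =155906/51695 = 3.02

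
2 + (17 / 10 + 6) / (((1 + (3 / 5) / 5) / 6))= 173/4 = 43.25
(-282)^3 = -22425768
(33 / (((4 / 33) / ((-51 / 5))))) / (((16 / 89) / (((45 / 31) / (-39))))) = 14828913/25792 = 574.94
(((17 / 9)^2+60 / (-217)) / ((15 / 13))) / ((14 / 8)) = 3008356/1845585 = 1.63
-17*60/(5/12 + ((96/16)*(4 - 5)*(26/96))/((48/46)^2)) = 4700160/4957 = 948.19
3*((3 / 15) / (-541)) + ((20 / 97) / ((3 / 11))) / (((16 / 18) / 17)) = 7586943/524770 = 14.46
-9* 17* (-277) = 42381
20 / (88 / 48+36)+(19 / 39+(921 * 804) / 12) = 546301064/8853 = 61708.02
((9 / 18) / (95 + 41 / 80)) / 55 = 8/84051 = 0.00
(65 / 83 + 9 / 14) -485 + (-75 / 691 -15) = -498.68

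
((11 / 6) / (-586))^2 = 121/12362256 = 0.00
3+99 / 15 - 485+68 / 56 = -33193/70 = -474.19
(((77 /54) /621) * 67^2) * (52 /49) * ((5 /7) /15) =1283854/2464749 = 0.52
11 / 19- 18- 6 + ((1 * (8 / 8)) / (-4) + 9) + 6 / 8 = -529/38 = -13.92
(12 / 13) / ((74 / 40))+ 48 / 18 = 4568/1443 = 3.17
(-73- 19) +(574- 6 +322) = 798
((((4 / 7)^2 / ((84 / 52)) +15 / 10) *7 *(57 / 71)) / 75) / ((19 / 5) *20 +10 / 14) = 66557/40033350 = 0.00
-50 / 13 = -3.85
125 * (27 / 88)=3375/88 = 38.35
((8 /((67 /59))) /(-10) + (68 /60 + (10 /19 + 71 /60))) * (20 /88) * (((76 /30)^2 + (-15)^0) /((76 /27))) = 24782981/19349600 = 1.28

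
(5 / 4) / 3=5/12 = 0.42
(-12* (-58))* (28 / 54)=3248/9 = 360.89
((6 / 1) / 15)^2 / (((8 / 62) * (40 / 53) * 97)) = 1643/97000 = 0.02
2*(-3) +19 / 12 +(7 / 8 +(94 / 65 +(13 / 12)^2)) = -0.92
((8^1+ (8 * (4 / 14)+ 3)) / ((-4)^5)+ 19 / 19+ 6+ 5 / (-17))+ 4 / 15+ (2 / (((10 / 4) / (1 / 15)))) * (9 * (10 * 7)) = 74136413/1827840 = 40.56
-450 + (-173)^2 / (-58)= -56029/58 = -966.02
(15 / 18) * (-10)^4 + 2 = 25006/3 = 8335.33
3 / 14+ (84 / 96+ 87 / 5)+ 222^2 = 49302.49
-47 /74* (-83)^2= -323783/74 = -4375.45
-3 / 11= -0.27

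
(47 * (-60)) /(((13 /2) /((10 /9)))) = -18800/39 = -482.05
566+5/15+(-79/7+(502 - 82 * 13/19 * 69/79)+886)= 59702170/31521 = 1894.04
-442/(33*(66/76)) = -16796/1089 = -15.42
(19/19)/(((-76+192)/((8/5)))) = 2/145 = 0.01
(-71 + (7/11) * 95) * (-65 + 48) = 1972/11 = 179.27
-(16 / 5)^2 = -256/25 = -10.24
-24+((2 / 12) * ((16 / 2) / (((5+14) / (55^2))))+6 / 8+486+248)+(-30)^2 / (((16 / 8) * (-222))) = 7769587/8436 = 921.00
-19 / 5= -3.80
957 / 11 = 87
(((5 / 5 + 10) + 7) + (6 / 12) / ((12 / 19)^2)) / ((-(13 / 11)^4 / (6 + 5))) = -893027795/8225568 = -108.57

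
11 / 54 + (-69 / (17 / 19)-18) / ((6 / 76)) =-1105841/918 = -1204.62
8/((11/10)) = 80/11 = 7.27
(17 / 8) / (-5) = -17/40 = -0.42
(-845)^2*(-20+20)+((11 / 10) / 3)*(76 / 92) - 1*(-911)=628799/690 = 911.30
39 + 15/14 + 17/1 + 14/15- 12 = 9661/210 = 46.00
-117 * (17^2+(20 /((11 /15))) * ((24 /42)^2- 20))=15611193/539 = 28963.25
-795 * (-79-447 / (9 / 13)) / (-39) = -576110/39 = -14772.05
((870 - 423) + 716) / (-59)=-1163/59 = -19.71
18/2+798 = 807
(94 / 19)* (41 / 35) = 5.80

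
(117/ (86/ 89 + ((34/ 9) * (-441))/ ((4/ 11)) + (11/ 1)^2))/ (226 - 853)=2314/55301191 = 0.00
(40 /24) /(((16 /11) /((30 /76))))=275/608 = 0.45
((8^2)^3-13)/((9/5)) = 436885/3 = 145628.33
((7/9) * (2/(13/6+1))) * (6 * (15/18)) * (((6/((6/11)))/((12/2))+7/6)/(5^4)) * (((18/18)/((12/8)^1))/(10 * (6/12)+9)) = 4/7125 = 0.00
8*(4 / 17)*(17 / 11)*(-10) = -320/11 = -29.09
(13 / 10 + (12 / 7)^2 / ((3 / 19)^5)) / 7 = 396193039/92610 = 4278.08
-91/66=-1.38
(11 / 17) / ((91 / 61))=671/1547 = 0.43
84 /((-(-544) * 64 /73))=1533/8704 = 0.18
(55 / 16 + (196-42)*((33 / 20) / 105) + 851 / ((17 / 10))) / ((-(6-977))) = 3443831/6602800 = 0.52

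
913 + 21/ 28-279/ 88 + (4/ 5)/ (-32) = 100161/110 = 910.55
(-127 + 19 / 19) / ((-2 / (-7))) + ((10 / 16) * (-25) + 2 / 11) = -40167/88 = -456.44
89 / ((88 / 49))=4361/88 = 49.56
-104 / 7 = -14.86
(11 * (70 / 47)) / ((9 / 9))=770/47 = 16.38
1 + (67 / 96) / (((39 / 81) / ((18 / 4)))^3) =321021355/562432 = 570.77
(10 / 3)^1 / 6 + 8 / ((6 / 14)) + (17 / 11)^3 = 274480/11979 = 22.91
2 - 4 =-2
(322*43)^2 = 191711716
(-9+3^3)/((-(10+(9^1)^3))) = -18/739 = -0.02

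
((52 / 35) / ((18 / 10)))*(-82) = -67.68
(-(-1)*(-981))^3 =-944076141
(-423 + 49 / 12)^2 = 25270729/144 = 175491.17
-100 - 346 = -446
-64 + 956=892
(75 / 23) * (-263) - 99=-22002/23 = -956.61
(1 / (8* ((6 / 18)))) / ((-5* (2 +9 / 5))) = -3/152 = -0.02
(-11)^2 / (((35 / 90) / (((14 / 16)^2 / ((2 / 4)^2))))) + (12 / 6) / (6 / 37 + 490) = 17281415/18136 = 952.88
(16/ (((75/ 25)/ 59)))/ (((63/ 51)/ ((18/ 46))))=16048/161 = 99.68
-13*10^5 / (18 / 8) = -5200000/9 = -577777.78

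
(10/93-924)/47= -85922/4371 = -19.66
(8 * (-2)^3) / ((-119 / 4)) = 256/119 = 2.15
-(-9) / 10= 9/10 = 0.90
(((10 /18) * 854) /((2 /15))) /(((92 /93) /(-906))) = -149909025/46 = -3258891.85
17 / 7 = 2.43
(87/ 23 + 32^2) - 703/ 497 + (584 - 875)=8405993/11431 = 735.37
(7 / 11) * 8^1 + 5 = 111/11 = 10.09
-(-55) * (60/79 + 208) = 907060/79 = 11481.77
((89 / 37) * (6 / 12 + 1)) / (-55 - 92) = -89/3626 = -0.02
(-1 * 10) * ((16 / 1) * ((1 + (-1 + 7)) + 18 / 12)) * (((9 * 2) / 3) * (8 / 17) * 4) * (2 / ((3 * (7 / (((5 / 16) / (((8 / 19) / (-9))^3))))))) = 125005275/28 = 4464474.11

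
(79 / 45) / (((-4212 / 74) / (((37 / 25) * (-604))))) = 32661602/1184625 = 27.57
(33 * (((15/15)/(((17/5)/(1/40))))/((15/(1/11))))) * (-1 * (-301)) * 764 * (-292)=-8393686/85 = -98749.25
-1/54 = -0.02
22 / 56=11/28 = 0.39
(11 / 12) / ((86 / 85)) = 935/1032 = 0.91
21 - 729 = -708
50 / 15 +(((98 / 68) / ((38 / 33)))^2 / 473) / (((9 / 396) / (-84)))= -119863937/13458441 = -8.91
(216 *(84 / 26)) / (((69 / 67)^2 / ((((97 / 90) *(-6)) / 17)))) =-146305488/584545 = -250.29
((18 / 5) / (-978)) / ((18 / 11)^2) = -121/88020 = 0.00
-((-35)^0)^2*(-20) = 20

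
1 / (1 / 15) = 15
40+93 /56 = 2333/56 = 41.66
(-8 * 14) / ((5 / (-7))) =156.80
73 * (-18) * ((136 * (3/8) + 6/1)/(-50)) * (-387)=-14492763/25 = -579710.52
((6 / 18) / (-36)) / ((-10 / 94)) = 47/540 = 0.09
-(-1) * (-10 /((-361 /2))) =20/361 = 0.06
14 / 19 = 0.74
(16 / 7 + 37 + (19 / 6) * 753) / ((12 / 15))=169665/56 = 3029.73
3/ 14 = 0.21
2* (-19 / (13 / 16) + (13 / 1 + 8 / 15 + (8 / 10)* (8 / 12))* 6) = 7932/65 = 122.03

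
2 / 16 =1/8 = 0.12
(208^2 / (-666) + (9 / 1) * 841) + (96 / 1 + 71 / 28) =70886407/9324 = 7602.57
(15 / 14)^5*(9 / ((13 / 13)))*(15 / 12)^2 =170859375/8605184 = 19.86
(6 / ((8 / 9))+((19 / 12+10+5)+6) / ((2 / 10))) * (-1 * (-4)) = 1436/3 = 478.67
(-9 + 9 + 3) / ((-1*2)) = -3/2 = -1.50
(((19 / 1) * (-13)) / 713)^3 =-15069223/362467097 = -0.04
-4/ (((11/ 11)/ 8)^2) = -256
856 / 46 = 428/23 = 18.61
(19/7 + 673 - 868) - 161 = -2473/7 = -353.29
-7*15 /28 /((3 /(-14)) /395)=6912.50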